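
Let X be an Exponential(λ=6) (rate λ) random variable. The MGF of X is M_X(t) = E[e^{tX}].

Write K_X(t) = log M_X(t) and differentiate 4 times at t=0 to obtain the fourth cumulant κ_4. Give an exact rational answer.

M_X(t) = 6/(6 - t)
K_X(t) = log M_X(t) = -log(6 - t) + log(6)
dK/dt = -1/(t - 6)
d^2K/dt^2 = 1/(t^2 - 12*t + 36)
d^3K/dt^3 = -2/(t^3 - 18*t^2 + 108*t - 216)
d^4K/dt^4 = 6/(t^4 - 24*t^3 + 216*t^2 - 864*t + 1296)

κ_4 = d^4K/dt^4 |_{t=0} = 1/216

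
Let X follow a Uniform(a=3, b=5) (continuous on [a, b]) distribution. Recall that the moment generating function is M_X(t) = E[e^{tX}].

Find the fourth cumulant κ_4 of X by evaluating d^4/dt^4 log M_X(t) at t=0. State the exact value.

M_X(t) = (e^(5*t) - e^(3*t))/(2*t)
K_X(t) = log M_X(t) = -log(t) + log(e^(5*t) - e^(3*t)) - log(2)

κ_4 = K^(4)(0) = -2/15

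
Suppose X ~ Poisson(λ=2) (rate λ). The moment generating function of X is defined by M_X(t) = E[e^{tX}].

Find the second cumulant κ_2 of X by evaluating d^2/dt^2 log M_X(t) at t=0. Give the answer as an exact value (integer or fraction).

M_X(t) = e^(2*e^(t) - 2)
K_X(t) = log M_X(t) = 2*e^(t) - 2
K′(t) = 2*e^(t)
K′′(t) = 2*e^(t)

κ_2 = K′′(0) = 2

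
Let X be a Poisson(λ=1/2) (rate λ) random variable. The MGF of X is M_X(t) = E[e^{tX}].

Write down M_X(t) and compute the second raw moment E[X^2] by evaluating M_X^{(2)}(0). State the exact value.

M_X(t) = e^(e^(t)/2 - 1/2)
M′(t) = e^(-1/2)*e^(t)*e^(e^(t)/2)/2
M′′(t) = (e^(2*t)*e^(e^(t)/2) + 2*e^(t)*e^(e^(t)/2))*e^(-1/2)/4

E[X^2] = M′′(0) = 3/4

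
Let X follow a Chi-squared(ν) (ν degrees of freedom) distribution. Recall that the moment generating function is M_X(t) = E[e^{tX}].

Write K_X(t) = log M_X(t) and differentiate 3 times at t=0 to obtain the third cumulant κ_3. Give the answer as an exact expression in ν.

κ_3 = d^3K/dt^3 |_{t=0} = 8*ν

M_X(t) = (1 - 2*t)^(-ν/2)
K_X(t) = log M_X(t) = -ν*log(1 - 2*t)/2
dK/dt = -ν/(2*t - 1)
d^2K/dt^2 = 2*ν/(4*t^2 - 4*t + 1)
d^3K/dt^3 = -8*ν/(8*t^3 - 12*t^2 + 6*t - 1)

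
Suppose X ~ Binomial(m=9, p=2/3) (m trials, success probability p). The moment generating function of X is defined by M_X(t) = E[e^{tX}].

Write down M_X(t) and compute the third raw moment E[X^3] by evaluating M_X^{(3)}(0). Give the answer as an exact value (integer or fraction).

E[X^3] = d^3M/dt^3 |_{t=0} = 754/3

M_X(t) = (2*e^(t)/3 + 1/3)^9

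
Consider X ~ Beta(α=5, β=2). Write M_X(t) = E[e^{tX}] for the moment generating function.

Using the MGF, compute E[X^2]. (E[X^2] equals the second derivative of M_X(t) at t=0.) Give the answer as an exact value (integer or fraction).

M_X(t) = ₁F₁(5; 7; t)
M^(2)(t) = 15*₁F₁(7; 9; t)/28

E[X^2] = M^(2)(0) = 15/28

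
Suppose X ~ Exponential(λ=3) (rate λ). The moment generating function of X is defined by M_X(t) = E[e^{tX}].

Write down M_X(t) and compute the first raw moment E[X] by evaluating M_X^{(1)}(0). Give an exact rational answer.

E[X] = D[M](0) = 1/3

M_X(t) = 3/(3 - t)
D[M](t) = 3/(t^2 - 6*t + 9)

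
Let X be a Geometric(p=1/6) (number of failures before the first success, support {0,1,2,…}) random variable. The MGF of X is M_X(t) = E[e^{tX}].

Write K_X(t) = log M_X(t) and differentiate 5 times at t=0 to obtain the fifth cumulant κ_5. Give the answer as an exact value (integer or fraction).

M_X(t) = 1/(6*(1 - 5*e^(t)/6))
K_X(t) = log M_X(t) = -log(1 - 5*e^(t)/6) - log(6)
K′(t) = -5*e^(t)/(5*e^(t) - 6)
K′′(t) = 30*e^(t)/(25*e^(2*t) - 60*e^(t) + 36)
K′′′(t) = (-150*e^(2*t) - 180*e^(t))/(125*e^(3*t) - 450*e^(2*t) + 540*e^(t) - 216)
K′′′′(t) = (750*e^(3*t) + 3600*e^(2*t) + 1080*e^(t))/(625*e^(4*t) - 3000*e^(3*t) + 5400*e^(2*t) - 4320*e^(t) + 1296)
K′′′′′(t) = (-3750*e^(4*t) - 49500*e^(3*t) - 59400*e^(2*t) - 6480*e^(t))/(3125*e^(5*t) - 18750*e^(4*t) + 45000*e^(3*t) - 54000*e^(2*t) + 32400*e^(t) - 7776)

κ_5 = K′′′′′(0) = 119130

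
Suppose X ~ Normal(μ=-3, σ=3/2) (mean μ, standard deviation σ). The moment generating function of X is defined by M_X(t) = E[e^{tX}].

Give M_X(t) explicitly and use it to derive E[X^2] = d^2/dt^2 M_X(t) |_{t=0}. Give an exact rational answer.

E[X^2] = D^2[M](0) = 45/4

M_X(t) = e^(9*t^2/8 - 3*t)
D^2[M](t) = (81*t^2*e^(9*t^2/8) - 216*t*e^(9*t^2/8) + 180*e^(9*t^2/8))*e^(-3*t)/16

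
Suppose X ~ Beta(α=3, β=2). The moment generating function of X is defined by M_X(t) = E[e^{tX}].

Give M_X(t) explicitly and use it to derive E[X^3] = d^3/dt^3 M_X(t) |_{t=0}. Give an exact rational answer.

E[X^3] = M′′′(0) = 2/7

M_X(t) = ₁F₁(3; 5; t)
M′(t) = 3*₁F₁(4; 6; t)/5
M′′(t) = 2*₁F₁(5; 7; t)/5
M′′′(t) = 2*₁F₁(6; 8; t)/7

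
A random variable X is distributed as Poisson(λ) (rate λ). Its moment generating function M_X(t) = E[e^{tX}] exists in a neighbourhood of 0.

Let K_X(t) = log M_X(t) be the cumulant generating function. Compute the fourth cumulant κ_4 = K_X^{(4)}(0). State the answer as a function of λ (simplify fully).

M_X(t) = e^(λ*(e^(t) - 1))
K_X(t) = log M_X(t) = λ*(e^(t) - 1)
K′(t) = λ*e^(t)
K′′(t) = λ*e^(t)
K′′′(t) = λ*e^(t)
K′′′′(t) = λ*e^(t)

κ_4 = K′′′′(0) = λ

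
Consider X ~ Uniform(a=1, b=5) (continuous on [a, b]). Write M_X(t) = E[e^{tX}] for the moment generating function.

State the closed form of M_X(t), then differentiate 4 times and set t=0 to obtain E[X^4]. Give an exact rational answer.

E[X^4] = d^4M/dt^4 |_{t=0} = 781/5

M_X(t) = (e^(5*t) - e^(t))/(4*t)
dM/dt = (5*t*e^(5*t) - t*e^(t) - e^(5*t) + e^(t))/(4*t^2)
d^2M/dt^2 = (25*t^2*e^(5*t) - t^2*e^(t) - 10*t*e^(5*t) + 2*t*e^(t) + 2*e^(5*t) - 2*e^(t))/(4*t^3)
d^3M/dt^3 = (125*t^3*e^(5*t) - t^3*e^(t) - 75*t^2*e^(5*t) + 3*t^2*e^(t) + 30*t*e^(5*t) - 6*t*e^(t) - 6*e^(5*t) + 6*e^(t))/(4*t^4)
d^4M/dt^4 = (625*t^4*e^(5*t) - t^4*e^(t) - 500*t^3*e^(5*t) + 4*t^3*e^(t) + 300*t^2*e^(5*t) - 12*t^2*e^(t) - 120*t*e^(5*t) + 24*t*e^(t) + 24*e^(5*t) - 24*e^(t))/(4*t^5)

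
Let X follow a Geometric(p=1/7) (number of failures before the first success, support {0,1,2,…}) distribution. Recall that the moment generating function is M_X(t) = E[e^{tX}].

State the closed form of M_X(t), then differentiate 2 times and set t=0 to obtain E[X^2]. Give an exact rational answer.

M_X(t) = 1/(7*(1 - 6*e^(t)/7))
M′(t) = 6*e^(t)/(36*e^(2*t) - 84*e^(t) + 49)
M′′(t) = (-36*e^(2*t) - 42*e^(t))/(216*e^(3*t) - 756*e^(2*t) + 882*e^(t) - 343)

E[X^2] = M′′(0) = 78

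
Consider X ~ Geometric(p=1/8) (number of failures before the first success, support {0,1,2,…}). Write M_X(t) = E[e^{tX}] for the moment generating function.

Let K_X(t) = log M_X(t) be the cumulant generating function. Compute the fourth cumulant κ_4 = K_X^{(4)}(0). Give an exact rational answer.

κ_4 = K^(4)(0) = 18872

M_X(t) = 1/(8*(1 - 7*e^(t)/8))
K_X(t) = log M_X(t) = -log(1 - 7*e^(t)/8) - 3*log(2)
K^(4)(t) = (2744*e^(3*t) + 12544*e^(2*t) + 3584*e^(t))/(2401*e^(4*t) - 10976*e^(3*t) + 18816*e^(2*t) - 14336*e^(t) + 4096)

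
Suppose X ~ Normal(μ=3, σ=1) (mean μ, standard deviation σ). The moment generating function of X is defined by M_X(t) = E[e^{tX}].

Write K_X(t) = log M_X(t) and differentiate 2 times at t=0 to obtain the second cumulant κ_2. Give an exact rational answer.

κ_2 = d^2K/dt^2 |_{t=0} = 1

M_X(t) = e^(t^2/2 + 3*t)
K_X(t) = log M_X(t) = t^2/2 + 3*t
dK/dt = t + 3
d^2K/dt^2 = 1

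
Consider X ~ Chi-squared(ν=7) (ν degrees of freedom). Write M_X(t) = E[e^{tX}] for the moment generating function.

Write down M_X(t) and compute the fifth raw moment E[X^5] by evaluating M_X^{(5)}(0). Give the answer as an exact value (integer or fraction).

E[X^5] = M^(5)(0) = 135135

M_X(t) = (1 - 2*t)^(-7/2)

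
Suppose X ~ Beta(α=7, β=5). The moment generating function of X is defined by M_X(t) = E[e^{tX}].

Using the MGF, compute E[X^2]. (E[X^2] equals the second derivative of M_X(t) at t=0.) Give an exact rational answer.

M_X(t) = ₁F₁(7; 12; t)
D^2[M](t) = 14*₁F₁(9; 14; t)/39

E[X^2] = D^2[M](0) = 14/39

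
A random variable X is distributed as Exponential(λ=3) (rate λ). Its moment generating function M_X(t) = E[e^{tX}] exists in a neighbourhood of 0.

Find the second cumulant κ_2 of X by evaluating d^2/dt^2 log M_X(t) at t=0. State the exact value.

M_X(t) = 3/(3 - t)
K_X(t) = log M_X(t) = -log(3 - t) + log(3)
dK/dt = -1/(t - 3)
d^2K/dt^2 = 1/(t^2 - 6*t + 9)

κ_2 = d^2K/dt^2 |_{t=0} = 1/9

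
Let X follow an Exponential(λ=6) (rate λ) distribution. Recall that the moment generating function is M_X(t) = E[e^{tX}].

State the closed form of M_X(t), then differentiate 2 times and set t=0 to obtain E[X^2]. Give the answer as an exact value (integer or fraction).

M_X(t) = 6/(6 - t)
dM/dt = 6/(t^2 - 12*t + 36)
d^2M/dt^2 = -12/(t^3 - 18*t^2 + 108*t - 216)

E[X^2] = d^2M/dt^2 |_{t=0} = 1/18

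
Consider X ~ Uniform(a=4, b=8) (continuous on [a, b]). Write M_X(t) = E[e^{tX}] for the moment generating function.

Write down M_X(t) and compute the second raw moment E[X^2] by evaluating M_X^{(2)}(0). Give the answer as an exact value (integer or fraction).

E[X^2] = d^2M/dt^2 |_{t=0} = 112/3

M_X(t) = (e^(8*t) - e^(4*t))/(4*t)
dM/dt = (8*t*e^(8*t) - 4*t*e^(4*t) - e^(8*t) + e^(4*t))/(4*t^2)
d^2M/dt^2 = (32*t^2*e^(8*t) - 8*t^2*e^(4*t) - 8*t*e^(8*t) + 4*t*e^(4*t) + e^(8*t) - e^(4*t))/(2*t^3)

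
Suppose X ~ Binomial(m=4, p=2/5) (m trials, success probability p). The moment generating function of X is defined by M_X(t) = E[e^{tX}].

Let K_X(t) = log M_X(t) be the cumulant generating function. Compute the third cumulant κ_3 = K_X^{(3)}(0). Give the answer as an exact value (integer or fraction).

M_X(t) = (2*e^(t)/5 + 3/5)^4
K_X(t) = log M_X(t) = 4*log(2*e^(t)/5 + 3/5)
D^3[K](t) = (-48*e^(2*t) + 72*e^(t))/(8*e^(3*t) + 36*e^(2*t) + 54*e^(t) + 27)

κ_3 = D^3[K](0) = 24/125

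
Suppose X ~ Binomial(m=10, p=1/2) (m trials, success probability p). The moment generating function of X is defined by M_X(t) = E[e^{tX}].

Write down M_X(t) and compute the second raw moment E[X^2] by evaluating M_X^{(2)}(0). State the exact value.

E[X^2] = M^(2)(0) = 55/2

M_X(t) = (e^(t)/2 + 1/2)^10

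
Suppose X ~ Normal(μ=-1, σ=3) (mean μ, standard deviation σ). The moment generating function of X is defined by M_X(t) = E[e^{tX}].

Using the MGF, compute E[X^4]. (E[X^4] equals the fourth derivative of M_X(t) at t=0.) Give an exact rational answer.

E[X^4] = d^4M/dt^4 |_{t=0} = 298

M_X(t) = e^(9*t^2/2 - t)
dM/dt = 9*t*e^(-t)*e^(9*t^2/2) - e^(-t)*e^(9*t^2/2)
d^2M/dt^2 = (81*t^2*e^(9*t^2/2) - 18*t*e^(9*t^2/2) + 10*e^(9*t^2/2))*e^(-t)
d^3M/dt^3 = (729*t^3*e^(9*t^2/2) - 243*t^2*e^(9*t^2/2) + 270*t*e^(9*t^2/2) - 28*e^(9*t^2/2))*e^(-t)
d^4M/dt^4 = (6561*t^4*e^(9*t^2/2) - 2916*t^3*e^(9*t^2/2) + 4860*t^2*e^(9*t^2/2) - 1008*t*e^(9*t^2/2) + 298*e^(9*t^2/2))*e^(-t)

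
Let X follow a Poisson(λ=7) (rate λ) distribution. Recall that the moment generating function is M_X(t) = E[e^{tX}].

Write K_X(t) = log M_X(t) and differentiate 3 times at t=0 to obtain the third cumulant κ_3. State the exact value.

M_X(t) = e^(7*e^(t) - 7)
K_X(t) = log M_X(t) = 7*e^(t) - 7
K^(3)(t) = 7*e^(t)

κ_3 = K^(3)(0) = 7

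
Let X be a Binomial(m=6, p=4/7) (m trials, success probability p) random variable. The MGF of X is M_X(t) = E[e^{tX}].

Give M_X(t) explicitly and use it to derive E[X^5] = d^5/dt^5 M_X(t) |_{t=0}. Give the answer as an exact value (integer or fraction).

M_X(t) = (4*e^(t)/7 + 3/7)^6
D^5[M](t) = 31850496*e^(6*t)/117649 + 57600000*e^(5*t)/117649 + 35389440*e^(4*t)/117649 + 8398080*e^(3*t)/117649 + 622080*e^(2*t)/117649 + 5832*e^(t)/117649

E[X^5] = D^5[M](0) = 19123704/16807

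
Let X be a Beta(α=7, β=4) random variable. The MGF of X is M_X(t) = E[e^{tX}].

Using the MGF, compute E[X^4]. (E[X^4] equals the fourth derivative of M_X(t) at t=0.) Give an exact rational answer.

M_X(t) = ₁F₁(7; 11; t)
dM/dt = 7*₁F₁(8; 12; t)/11
d^2M/dt^2 = 14*₁F₁(9; 13; t)/33
d^3M/dt^3 = 42*₁F₁(10; 14; t)/143
d^4M/dt^4 = 30*₁F₁(11; 15; t)/143

E[X^4] = d^4M/dt^4 |_{t=0} = 30/143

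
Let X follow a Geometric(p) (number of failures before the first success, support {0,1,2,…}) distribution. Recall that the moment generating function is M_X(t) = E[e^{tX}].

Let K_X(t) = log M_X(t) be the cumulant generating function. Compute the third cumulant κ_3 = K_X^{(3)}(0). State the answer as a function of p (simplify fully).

κ_3 = K′′′(0) = (p^2 - 3*p + 2)/p^3

M_X(t) = p/(-(1 - p)*e^(t) + 1)
K_X(t) = log M_X(t) = log(p) - log(-(1 - p)*e^(t) + 1)
K′(t) = (-p*e^(t) + e^(t))/(p*e^(t) - e^(t) + 1)
K′′(t) = (-p*e^(t) + e^(t))/(p^2*e^(2*t) - 2*p*e^(2*t) + 2*p*e^(t) + e^(2*t) - 2*e^(t) + 1)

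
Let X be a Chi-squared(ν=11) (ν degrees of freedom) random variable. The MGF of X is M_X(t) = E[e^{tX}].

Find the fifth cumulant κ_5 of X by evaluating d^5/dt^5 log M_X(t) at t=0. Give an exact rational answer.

κ_5 = d^5K/dt^5 |_{t=0} = 4224

M_X(t) = (1 - 2*t)^(-11/2)
K_X(t) = log M_X(t) = -11*log(1 - 2*t)/2
dK/dt = -11/(2*t - 1)
d^2K/dt^2 = 22/(4*t^2 - 4*t + 1)
d^3K/dt^3 = -88/(8*t^3 - 12*t^2 + 6*t - 1)
d^4K/dt^4 = 528/(16*t^4 - 32*t^3 + 24*t^2 - 8*t + 1)
d^5K/dt^5 = -4224/(32*t^5 - 80*t^4 + 80*t^3 - 40*t^2 + 10*t - 1)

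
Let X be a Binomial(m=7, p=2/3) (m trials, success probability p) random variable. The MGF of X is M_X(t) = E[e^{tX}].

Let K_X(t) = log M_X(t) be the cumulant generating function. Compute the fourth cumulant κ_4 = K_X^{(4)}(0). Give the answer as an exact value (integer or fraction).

M_X(t) = (2*e^(t)/3 + 1/3)^7
K_X(t) = log M_X(t) = 7*log(2*e^(t)/3 + 1/3)
K^(4)(t) = (56*e^(3*t) - 112*e^(2*t) + 14*e^(t))/(16*e^(4*t) + 32*e^(3*t) + 24*e^(2*t) + 8*e^(t) + 1)

κ_4 = K^(4)(0) = -14/27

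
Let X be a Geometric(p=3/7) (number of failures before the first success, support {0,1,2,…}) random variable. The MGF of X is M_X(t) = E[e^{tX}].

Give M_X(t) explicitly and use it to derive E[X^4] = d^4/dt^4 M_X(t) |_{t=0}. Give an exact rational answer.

M_X(t) = 3/(7*(1 - 4*e^(t)/7))
M^(4)(t) = (-768*e^(4*t) - 14784*e^(3*t) - 25872*e^(2*t) - 4116*e^(t))/(1024*e^(5*t) - 8960*e^(4*t) + 31360*e^(3*t) - 54880*e^(2*t) + 48020*e^(t) - 16807)

E[X^4] = M^(4)(0) = 5060/27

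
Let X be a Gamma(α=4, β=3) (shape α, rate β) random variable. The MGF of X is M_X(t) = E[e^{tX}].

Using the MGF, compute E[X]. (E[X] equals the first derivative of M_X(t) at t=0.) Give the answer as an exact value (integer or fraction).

M_X(t) = 81/(3 - t)^4
M^(1)(t) = -324/(t^5 - 15*t^4 + 90*t^3 - 270*t^2 + 405*t - 243)

E[X] = M^(1)(0) = 4/3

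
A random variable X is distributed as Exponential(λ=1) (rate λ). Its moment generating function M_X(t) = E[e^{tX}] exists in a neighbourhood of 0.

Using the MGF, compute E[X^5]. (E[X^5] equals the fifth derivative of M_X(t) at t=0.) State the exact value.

E[X^5] = M′′′′′(0) = 120

M_X(t) = 1/(1 - t)
M′(t) = 1/(t^2 - 2*t + 1)
M′′(t) = -2/(t^3 - 3*t^2 + 3*t - 1)
M′′′(t) = 6/(t^4 - 4*t^3 + 6*t^2 - 4*t + 1)
M′′′′(t) = -24/(t^5 - 5*t^4 + 10*t^3 - 10*t^2 + 5*t - 1)
M′′′′′(t) = 120/(t^6 - 6*t^5 + 15*t^4 - 20*t^3 + 15*t^2 - 6*t + 1)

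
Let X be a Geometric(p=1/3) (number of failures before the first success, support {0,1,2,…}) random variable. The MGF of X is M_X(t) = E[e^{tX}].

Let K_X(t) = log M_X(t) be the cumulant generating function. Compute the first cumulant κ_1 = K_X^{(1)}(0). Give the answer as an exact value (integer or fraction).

M_X(t) = 1/(3*(1 - 2*e^(t)/3))
K_X(t) = log M_X(t) = -log(1 - 2*e^(t)/3) - log(3)
K′(t) = -2*e^(t)/(2*e^(t) - 3)

κ_1 = K′(0) = 2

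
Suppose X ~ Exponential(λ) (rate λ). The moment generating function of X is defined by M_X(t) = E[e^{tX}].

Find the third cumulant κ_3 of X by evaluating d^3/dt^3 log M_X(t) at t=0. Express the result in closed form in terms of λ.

M_X(t) = λ/(λ - t)
K_X(t) = log M_X(t) = log(λ) - log(λ - t)
K^(3)(t) = -2/(-λ^3 + 3*λ^2*t - 3*λ*t^2 + t^3)

κ_3 = K^(3)(0) = 2/λ^3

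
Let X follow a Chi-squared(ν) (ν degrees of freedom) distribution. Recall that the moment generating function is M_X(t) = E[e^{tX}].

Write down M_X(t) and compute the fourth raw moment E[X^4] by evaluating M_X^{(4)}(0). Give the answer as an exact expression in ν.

M_X(t) = (1 - 2*t)^(-ν/2)
M′(t) = -ν/(2*t*(1 - 2*t)^(ν/2) - (1 - 2*t)^(ν/2))
M′′(t) = (ν^2 + 2*ν)/(4*t^2*(1 - 2*t)^(ν/2) - 4*t*(1 - 2*t)^(ν/2) + (1 - 2*t)^(ν/2))
M′′′(t) = (-ν^3 - 6*ν^2 - 8*ν)/(8*t^3*(1 - 2*t)^(ν/2) - 12*t^2*(1 - 2*t)^(ν/2) + 6*t*(1 - 2*t)^(ν/2) - (1 - 2*t)^(ν/2))
M′′′′(t) = (ν^4 + 12*ν^3 + 44*ν^2 + 48*ν)/(16*t^4*(1 - 2*t)^(ν/2) - 32*t^3*(1 - 2*t)^(ν/2) + 24*t^2*(1 - 2*t)^(ν/2) - 8*t*(1 - 2*t)^(ν/2) + (1 - 2*t)^(ν/2))

E[X^4] = M′′′′(0) = ν*(ν^3 + 12*ν^2 + 44*ν + 48)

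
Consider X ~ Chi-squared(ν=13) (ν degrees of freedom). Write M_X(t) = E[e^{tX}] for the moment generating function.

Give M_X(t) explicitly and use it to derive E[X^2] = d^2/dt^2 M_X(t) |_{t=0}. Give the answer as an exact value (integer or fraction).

E[X^2] = M^(2)(0) = 195

M_X(t) = (1 - 2*t)^(-13/2)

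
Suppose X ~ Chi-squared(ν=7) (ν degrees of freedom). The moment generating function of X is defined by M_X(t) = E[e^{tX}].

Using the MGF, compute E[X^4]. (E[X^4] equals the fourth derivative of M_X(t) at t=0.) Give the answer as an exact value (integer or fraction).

E[X^4] = d^4M/dt^4 |_{t=0} = 9009

M_X(t) = (1 - 2*t)^(-7/2)
dM/dt = 7/(16*t^4*√(1 - 2*t) - 32*t^3*√(1 - 2*t) + 24*t^2*√(1 - 2*t) - 8*t*√(1 - 2*t) + √(1 - 2*t))
d^2M/dt^2 = -63/(32*t^5*√(1 - 2*t) - 80*t^4*√(1 - 2*t) + 80*t^3*√(1 - 2*t) - 40*t^2*√(1 - 2*t) + 10*t*√(1 - 2*t) - √(1 - 2*t))
d^3M/dt^3 = 693/(64*t^6*√(1 - 2*t) - 192*t^5*√(1 - 2*t) + 240*t^4*√(1 - 2*t) - 160*t^3*√(1 - 2*t) + 60*t^2*√(1 - 2*t) - 12*t*√(1 - 2*t) + √(1 - 2*t))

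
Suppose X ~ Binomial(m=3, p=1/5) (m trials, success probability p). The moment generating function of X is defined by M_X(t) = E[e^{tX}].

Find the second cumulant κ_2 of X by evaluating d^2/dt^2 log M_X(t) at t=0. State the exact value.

κ_2 = K^(2)(0) = 12/25

M_X(t) = (e^(t)/5 + 4/5)^3
K_X(t) = log M_X(t) = 3*log(e^(t)/5 + 4/5)
K^(2)(t) = 12*e^(t)/(e^(2*t) + 8*e^(t) + 16)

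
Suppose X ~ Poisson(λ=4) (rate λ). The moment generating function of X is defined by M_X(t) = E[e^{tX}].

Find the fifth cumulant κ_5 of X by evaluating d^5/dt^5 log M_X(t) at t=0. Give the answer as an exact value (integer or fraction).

κ_5 = K′′′′′(0) = 4

M_X(t) = e^(4*e^(t) - 4)
K_X(t) = log M_X(t) = 4*e^(t) - 4
K′(t) = 4*e^(t)
K′′(t) = 4*e^(t)
K′′′(t) = 4*e^(t)
K′′′′(t) = 4*e^(t)
K′′′′′(t) = 4*e^(t)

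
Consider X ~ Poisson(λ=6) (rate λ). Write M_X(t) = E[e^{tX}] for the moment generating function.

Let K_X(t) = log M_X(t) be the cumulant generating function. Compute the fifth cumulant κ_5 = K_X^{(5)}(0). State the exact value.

M_X(t) = e^(6*e^(t) - 6)
K_X(t) = log M_X(t) = 6*e^(t) - 6
K′(t) = 6*e^(t)
K′′(t) = 6*e^(t)
K′′′(t) = 6*e^(t)
K′′′′(t) = 6*e^(t)
K′′′′′(t) = 6*e^(t)

κ_5 = K′′′′′(0) = 6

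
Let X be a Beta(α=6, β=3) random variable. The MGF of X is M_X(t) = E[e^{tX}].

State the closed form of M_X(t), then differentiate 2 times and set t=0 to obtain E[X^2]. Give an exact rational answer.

E[X^2] = d^2M/dt^2 |_{t=0} = 7/15

M_X(t) = ₁F₁(6; 9; t)
dM/dt = 2*₁F₁(7; 10; t)/3
d^2M/dt^2 = 7*₁F₁(8; 11; t)/15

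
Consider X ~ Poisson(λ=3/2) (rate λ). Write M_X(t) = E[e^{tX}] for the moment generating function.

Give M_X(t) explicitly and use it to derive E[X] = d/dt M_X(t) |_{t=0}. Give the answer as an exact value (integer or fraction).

M_X(t) = e^(3*e^(t)/2 - 3/2)
M′(t) = 3*e^(-3/2)*e^(t)*e^(3*e^(t)/2)/2

E[X] = M′(0) = 3/2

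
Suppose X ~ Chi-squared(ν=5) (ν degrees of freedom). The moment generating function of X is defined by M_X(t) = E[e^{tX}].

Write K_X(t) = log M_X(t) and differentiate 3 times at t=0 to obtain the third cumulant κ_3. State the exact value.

κ_3 = d^3K/dt^3 |_{t=0} = 40

M_X(t) = (1 - 2*t)^(-5/2)
K_X(t) = log M_X(t) = -5*log(1 - 2*t)/2
dK/dt = -5/(2*t - 1)
d^2K/dt^2 = 10/(4*t^2 - 4*t + 1)
d^3K/dt^3 = -40/(8*t^3 - 12*t^2 + 6*t - 1)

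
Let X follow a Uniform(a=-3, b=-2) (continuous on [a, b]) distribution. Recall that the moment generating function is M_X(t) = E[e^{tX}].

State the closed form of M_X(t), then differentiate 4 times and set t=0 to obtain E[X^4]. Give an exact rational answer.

E[X^4] = d^4M/dt^4 |_{t=0} = 211/5

M_X(t) = (e^(-2*t) - e^(-3*t))/t
dM/dt = (-2*t*e^(t) + 3*t - e^(t) + 1)*e^(-3*t)/t^2
d^2M/dt^2 = (4*t^2*e^(t) - 9*t^2 + 4*t*e^(t) - 6*t + 2*e^(t) - 2)*e^(-3*t)/t^3
d^3M/dt^3 = (-8*t^3*e^(t) + 27*t^3 - 12*t^2*e^(t) + 27*t^2 - 12*t*e^(t) + 18*t - 6*e^(t) + 6)*e^(-3*t)/t^4
d^4M/dt^4 = (16*t^4*e^(t) - 81*t^4 + 32*t^3*e^(t) - 108*t^3 + 48*t^2*e^(t) - 108*t^2 + 48*t*e^(t) - 72*t + 24*e^(t) - 24)*e^(-3*t)/t^5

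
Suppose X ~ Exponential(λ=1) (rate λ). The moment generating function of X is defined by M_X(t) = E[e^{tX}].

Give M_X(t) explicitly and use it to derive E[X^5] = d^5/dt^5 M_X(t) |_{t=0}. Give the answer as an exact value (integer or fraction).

E[X^5] = M′′′′′(0) = 120

M_X(t) = 1/(1 - t)
M′(t) = 1/(t^2 - 2*t + 1)
M′′(t) = -2/(t^3 - 3*t^2 + 3*t - 1)
M′′′(t) = 6/(t^4 - 4*t^3 + 6*t^2 - 4*t + 1)
M′′′′(t) = -24/(t^5 - 5*t^4 + 10*t^3 - 10*t^2 + 5*t - 1)
M′′′′′(t) = 120/(t^6 - 6*t^5 + 15*t^4 - 20*t^3 + 15*t^2 - 6*t + 1)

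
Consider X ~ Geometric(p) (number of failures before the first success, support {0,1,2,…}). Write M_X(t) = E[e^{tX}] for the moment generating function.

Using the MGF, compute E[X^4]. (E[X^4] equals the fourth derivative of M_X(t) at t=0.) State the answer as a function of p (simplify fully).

M_X(t) = p/(-(1 - p)*e^(t) + 1)
dM/dt = (-p^2*e^(t) + p*e^(t))/(p^2*e^(2*t) - 2*p*e^(2*t) + 2*p*e^(t) + e^(2*t) - 2*e^(t) + 1)

E[X^4] = d^4M/dt^4 |_{t=0} = 1 - 15/p + 50/p^2 - 60/p^3 + 24/p^4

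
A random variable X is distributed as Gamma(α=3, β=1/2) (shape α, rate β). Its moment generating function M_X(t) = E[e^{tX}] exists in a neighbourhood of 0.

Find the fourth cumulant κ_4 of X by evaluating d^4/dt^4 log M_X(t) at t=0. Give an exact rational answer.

M_X(t) = 1/(8*(1/2 - t)^3)
K_X(t) = log M_X(t) = -3*log(1/2 - t) - 3*log(2)
K^(4)(t) = 288/(16*t^4 - 32*t^3 + 24*t^2 - 8*t + 1)

κ_4 = K^(4)(0) = 288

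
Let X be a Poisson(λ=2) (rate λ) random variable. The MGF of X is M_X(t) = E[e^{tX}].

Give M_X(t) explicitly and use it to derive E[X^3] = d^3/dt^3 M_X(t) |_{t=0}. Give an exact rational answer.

M_X(t) = e^(2*e^(t) - 2)
dM/dt = 2*e^(-2)*e^(t)*e^(2*e^(t))
d^2M/dt^2 = (4*e^(2*t)*e^(2*e^(t)) + 2*e^(t)*e^(2*e^(t)))*e^(-2)
d^3M/dt^3 = (8*e^(3*t)*e^(2*e^(t)) + 12*e^(2*t)*e^(2*e^(t)) + 2*e^(t)*e^(2*e^(t)))*e^(-2)

E[X^3] = d^3M/dt^3 |_{t=0} = 22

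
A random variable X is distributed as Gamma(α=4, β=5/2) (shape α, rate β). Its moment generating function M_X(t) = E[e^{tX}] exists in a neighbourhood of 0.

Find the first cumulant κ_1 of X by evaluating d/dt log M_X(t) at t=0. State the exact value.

κ_1 = K^(1)(0) = 8/5

M_X(t) = 625/(16*(5/2 - t)^4)
K_X(t) = log M_X(t) = -4*log(5/2 - t) - 4*log(2) + 4*log(5)
K^(1)(t) = -8/(2*t - 5)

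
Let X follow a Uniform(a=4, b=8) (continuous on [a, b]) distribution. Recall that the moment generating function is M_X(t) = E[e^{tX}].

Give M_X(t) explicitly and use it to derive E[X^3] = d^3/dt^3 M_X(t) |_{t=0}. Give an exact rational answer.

M_X(t) = (e^(8*t) - e^(4*t))/(4*t)
M^(3)(t) = (256*t^3*e^(8*t) - 32*t^3*e^(4*t) - 96*t^2*e^(8*t) + 24*t^2*e^(4*t) + 24*t*e^(8*t) - 12*t*e^(4*t) - 3*e^(8*t) + 3*e^(4*t))/(2*t^4)

E[X^3] = M^(3)(0) = 240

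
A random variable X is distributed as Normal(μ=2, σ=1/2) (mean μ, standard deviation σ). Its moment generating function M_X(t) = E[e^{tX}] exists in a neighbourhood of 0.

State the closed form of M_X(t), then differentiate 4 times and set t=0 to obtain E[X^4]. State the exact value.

M_X(t) = e^(t^2/8 + 2*t)
M^(4)(t) = t^4*e^(2*t)*e^(t^2/8)/256 + t^3*e^(2*t)*e^(t^2/8)/8 + 51*t^2*e^(2*t)*e^(t^2/8)/32 + 19*t*e^(2*t)*e^(t^2/8)/2 + 355*e^(2*t)*e^(t^2/8)/16

E[X^4] = M^(4)(0) = 355/16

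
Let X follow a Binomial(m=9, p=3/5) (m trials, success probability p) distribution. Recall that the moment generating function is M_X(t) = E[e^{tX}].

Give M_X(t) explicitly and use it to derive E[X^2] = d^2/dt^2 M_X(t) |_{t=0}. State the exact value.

E[X^2] = M′′(0) = 783/25

M_X(t) = (3*e^(t)/5 + 2/5)^9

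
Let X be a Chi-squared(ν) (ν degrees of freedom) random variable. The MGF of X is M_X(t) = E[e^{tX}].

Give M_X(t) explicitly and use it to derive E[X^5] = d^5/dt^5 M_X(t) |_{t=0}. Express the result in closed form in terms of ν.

E[X^5] = D^5[M](0) = ν*(ν^4 + 20*ν^3 + 140*ν^2 + 400*ν + 384)

M_X(t) = (1 - 2*t)^(-ν/2)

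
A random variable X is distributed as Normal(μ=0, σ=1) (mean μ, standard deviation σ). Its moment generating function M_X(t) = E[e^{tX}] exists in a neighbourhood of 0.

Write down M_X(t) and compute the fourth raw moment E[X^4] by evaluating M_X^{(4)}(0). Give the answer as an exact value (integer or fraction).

M_X(t) = e^(t^2/2)
dM/dt = t*e^(t^2/2)
d^2M/dt^2 = t^2*e^(t^2/2) + e^(t^2/2)
d^3M/dt^3 = t^3*e^(t^2/2) + 3*t*e^(t^2/2)
d^4M/dt^4 = t^4*e^(t^2/2) + 6*t^2*e^(t^2/2) + 3*e^(t^2/2)

E[X^4] = d^4M/dt^4 |_{t=0} = 3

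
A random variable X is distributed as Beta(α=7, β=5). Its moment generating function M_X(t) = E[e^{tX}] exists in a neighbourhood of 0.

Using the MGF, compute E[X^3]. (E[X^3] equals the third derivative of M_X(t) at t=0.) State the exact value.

E[X^3] = M^(3)(0) = 3/13

M_X(t) = ₁F₁(7; 12; t)
M^(3)(t) = 3*₁F₁(10; 15; t)/13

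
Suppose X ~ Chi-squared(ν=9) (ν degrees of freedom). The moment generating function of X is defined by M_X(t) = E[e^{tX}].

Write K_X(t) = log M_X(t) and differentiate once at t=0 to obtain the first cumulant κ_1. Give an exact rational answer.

κ_1 = K′(0) = 9

M_X(t) = (1 - 2*t)^(-9/2)
K_X(t) = log M_X(t) = -9*log(1 - 2*t)/2
K′(t) = -9/(2*t - 1)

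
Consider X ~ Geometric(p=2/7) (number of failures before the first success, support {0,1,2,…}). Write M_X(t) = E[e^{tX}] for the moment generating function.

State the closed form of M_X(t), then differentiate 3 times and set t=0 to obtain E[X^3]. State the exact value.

E[X^3] = M′′′(0) = 535/4

M_X(t) = 2/(7*(1 - 5*e^(t)/7))
M′(t) = 10*e^(t)/(25*e^(2*t) - 70*e^(t) + 49)
M′′(t) = (-50*e^(2*t) - 70*e^(t))/(125*e^(3*t) - 525*e^(2*t) + 735*e^(t) - 343)
M′′′(t) = (250*e^(3*t) + 1400*e^(2*t) + 490*e^(t))/(625*e^(4*t) - 3500*e^(3*t) + 7350*e^(2*t) - 6860*e^(t) + 2401)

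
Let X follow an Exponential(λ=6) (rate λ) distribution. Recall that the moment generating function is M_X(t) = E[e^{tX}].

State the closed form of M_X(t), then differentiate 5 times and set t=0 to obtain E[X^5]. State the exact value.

M_X(t) = 6/(6 - t)
dM/dt = 6/(t^2 - 12*t + 36)
d^2M/dt^2 = -12/(t^3 - 18*t^2 + 108*t - 216)
d^3M/dt^3 = 36/(t^4 - 24*t^3 + 216*t^2 - 864*t + 1296)
d^4M/dt^4 = -144/(t^5 - 30*t^4 + 360*t^3 - 2160*t^2 + 6480*t - 7776)
d^5M/dt^5 = 720/(t^6 - 36*t^5 + 540*t^4 - 4320*t^3 + 19440*t^2 - 46656*t + 46656)

E[X^5] = d^5M/dt^5 |_{t=0} = 5/324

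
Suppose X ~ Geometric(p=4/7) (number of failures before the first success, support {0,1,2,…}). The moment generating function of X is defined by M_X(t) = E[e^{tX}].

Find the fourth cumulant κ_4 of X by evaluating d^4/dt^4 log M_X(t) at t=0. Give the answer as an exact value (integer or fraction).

κ_4 = D^4[K](0) = 1491/128

M_X(t) = 4/(7*(1 - 3*e^(t)/7))
K_X(t) = log M_X(t) = -log(1 - 3*e^(t)/7) - log(7) + 2*log(2)
D^4[K](t) = (189*e^(3*t) + 1764*e^(2*t) + 1029*e^(t))/(81*e^(4*t) - 756*e^(3*t) + 2646*e^(2*t) - 4116*e^(t) + 2401)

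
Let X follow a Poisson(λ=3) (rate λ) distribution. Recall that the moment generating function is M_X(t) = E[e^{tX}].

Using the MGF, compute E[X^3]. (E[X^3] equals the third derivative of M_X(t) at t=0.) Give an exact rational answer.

E[X^3] = D^3[M](0) = 57

M_X(t) = e^(3*e^(t) - 3)
D^3[M](t) = (27*e^(3*t)*e^(3*e^(t)) + 27*e^(2*t)*e^(3*e^(t)) + 3*e^(t)*e^(3*e^(t)))*e^(-3)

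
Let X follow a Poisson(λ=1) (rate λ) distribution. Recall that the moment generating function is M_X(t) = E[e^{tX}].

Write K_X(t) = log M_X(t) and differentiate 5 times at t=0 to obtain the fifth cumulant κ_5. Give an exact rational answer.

κ_5 = D^5[K](0) = 1

M_X(t) = e^(e^(t) - 1)
K_X(t) = log M_X(t) = e^(t) - 1
D^5[K](t) = e^(t)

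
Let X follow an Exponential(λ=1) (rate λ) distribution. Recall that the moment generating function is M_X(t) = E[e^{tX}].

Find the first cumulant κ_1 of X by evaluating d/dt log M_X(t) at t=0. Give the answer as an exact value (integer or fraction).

κ_1 = D[K](0) = 1

M_X(t) = 1/(1 - t)
K_X(t) = log M_X(t) = -log(1 - t)
D[K](t) = -1/(t - 1)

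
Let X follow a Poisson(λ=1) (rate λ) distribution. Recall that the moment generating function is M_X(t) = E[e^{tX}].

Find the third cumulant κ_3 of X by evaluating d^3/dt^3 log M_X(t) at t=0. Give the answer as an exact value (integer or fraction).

M_X(t) = e^(e^(t) - 1)
K_X(t) = log M_X(t) = e^(t) - 1
K^(3)(t) = e^(t)

κ_3 = K^(3)(0) = 1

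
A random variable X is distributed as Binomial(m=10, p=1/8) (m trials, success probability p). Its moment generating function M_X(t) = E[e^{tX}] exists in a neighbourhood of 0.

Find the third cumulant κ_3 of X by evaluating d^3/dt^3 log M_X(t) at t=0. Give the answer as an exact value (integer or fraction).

M_X(t) = (e^(t)/8 + 7/8)^10
K_X(t) = log M_X(t) = 10*log(e^(t)/8 + 7/8)
K^(3)(t) = (-70*e^(2*t) + 490*e^(t))/(e^(3*t) + 21*e^(2*t) + 147*e^(t) + 343)

κ_3 = K^(3)(0) = 105/128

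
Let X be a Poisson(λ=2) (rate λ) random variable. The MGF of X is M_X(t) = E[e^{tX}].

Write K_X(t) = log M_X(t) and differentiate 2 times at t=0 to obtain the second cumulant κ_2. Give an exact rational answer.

M_X(t) = e^(2*e^(t) - 2)
K_X(t) = log M_X(t) = 2*e^(t) - 2
dK/dt = 2*e^(t)
d^2K/dt^2 = 2*e^(t)

κ_2 = d^2K/dt^2 |_{t=0} = 2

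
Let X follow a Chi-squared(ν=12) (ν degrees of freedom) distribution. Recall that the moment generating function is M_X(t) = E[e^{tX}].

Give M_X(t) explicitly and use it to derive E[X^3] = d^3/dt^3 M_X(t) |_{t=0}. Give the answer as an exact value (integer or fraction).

E[X^3] = d^3M/dt^3 |_{t=0} = 2688

M_X(t) = (1 - 2*t)^(-6)
dM/dt = -12/(128*t^7 - 448*t^6 + 672*t^5 - 560*t^4 + 280*t^3 - 84*t^2 + 14*t - 1)
d^2M/dt^2 = 168/(256*t^8 - 1024*t^7 + 1792*t^6 - 1792*t^5 + 1120*t^4 - 448*t^3 + 112*t^2 - 16*t + 1)
d^3M/dt^3 = -2688/(512*t^9 - 2304*t^8 + 4608*t^7 - 5376*t^6 + 4032*t^5 - 2016*t^4 + 672*t^3 - 144*t^2 + 18*t - 1)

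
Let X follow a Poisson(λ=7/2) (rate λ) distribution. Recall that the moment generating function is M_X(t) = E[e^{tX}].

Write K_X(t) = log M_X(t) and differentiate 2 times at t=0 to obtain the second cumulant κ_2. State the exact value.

M_X(t) = e^(7*e^(t)/2 - 7/2)
K_X(t) = log M_X(t) = 7*e^(t)/2 - 7/2
dK/dt = 7*e^(t)/2
d^2K/dt^2 = 7*e^(t)/2

κ_2 = d^2K/dt^2 |_{t=0} = 7/2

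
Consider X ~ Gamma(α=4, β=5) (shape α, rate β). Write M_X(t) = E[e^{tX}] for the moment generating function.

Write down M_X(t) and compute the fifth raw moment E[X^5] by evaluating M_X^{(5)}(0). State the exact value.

E[X^5] = D^5[M](0) = 1344/625

M_X(t) = 625/(5 - t)^4
D^5[M](t) = -4200000/(t^9 - 45*t^8 + 900*t^7 - 10500*t^6 + 78750*t^5 - 393750*t^4 + 1312500*t^3 - 2812500*t^2 + 3515625*t - 1953125)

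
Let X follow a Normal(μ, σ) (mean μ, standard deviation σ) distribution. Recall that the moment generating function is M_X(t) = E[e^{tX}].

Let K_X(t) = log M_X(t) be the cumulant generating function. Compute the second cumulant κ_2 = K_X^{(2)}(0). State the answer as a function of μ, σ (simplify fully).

M_X(t) = e^(μ*t + σ^2*t^2/2)
K_X(t) = log M_X(t) = μ*t + σ^2*t^2/2
D^2[K](t) = σ^2

κ_2 = D^2[K](0) = σ^2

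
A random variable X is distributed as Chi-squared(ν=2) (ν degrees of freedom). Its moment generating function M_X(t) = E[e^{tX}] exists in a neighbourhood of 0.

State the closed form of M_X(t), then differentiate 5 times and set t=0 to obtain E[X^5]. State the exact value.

E[X^5] = D^5[M](0) = 3840

M_X(t) = 1/(1 - 2*t)
D^5[M](t) = 3840/(64*t^6 - 192*t^5 + 240*t^4 - 160*t^3 + 60*t^2 - 12*t + 1)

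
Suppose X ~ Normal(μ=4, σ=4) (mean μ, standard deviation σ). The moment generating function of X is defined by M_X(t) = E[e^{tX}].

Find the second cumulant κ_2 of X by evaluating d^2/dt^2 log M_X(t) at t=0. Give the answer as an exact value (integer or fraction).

M_X(t) = e^(8*t^2 + 4*t)
K_X(t) = log M_X(t) = 8*t^2 + 4*t
dK/dt = 16*t + 4
d^2K/dt^2 = 16

κ_2 = d^2K/dt^2 |_{t=0} = 16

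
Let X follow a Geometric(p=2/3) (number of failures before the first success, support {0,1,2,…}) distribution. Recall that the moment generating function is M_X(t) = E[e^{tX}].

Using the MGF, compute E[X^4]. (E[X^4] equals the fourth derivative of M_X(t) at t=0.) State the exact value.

M_X(t) = 2/(3*(1 - e^(t)/3))
D^4[M](t) = (-2*e^(4*t) - 66*e^(3*t) - 198*e^(2*t) - 54*e^(t))/(e^(5*t) - 15*e^(4*t) + 90*e^(3*t) - 270*e^(2*t) + 405*e^(t) - 243)

E[X^4] = D^4[M](0) = 10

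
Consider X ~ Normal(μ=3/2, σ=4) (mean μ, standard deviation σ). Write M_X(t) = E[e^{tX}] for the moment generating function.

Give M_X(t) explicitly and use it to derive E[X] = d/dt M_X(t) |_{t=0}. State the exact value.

M_X(t) = e^(8*t^2 + 3*t/2)
M^(1)(t) = 16*t*e^(3*t/2)*e^(8*t^2) + 3*e^(3*t/2)*e^(8*t^2)/2

E[X] = M^(1)(0) = 3/2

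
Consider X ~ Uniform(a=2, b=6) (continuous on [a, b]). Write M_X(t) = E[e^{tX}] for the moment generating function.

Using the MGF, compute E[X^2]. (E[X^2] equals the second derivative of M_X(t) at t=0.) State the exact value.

M_X(t) = (e^(6*t) - e^(2*t))/(4*t)
M^(2)(t) = (18*t^2*e^(6*t) - 2*t^2*e^(2*t) - 6*t*e^(6*t) + 2*t*e^(2*t) + e^(6*t) - e^(2*t))/(2*t^3)

E[X^2] = M^(2)(0) = 52/3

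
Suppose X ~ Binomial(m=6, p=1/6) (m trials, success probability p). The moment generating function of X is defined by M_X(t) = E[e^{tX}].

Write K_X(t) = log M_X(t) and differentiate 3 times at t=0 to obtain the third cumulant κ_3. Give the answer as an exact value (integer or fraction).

κ_3 = K′′′(0) = 5/9

M_X(t) = (e^(t)/6 + 5/6)^6
K_X(t) = log M_X(t) = 6*log(e^(t)/6 + 5/6)
K′(t) = 6*e^(t)/(e^(t) + 5)
K′′(t) = 30*e^(t)/(e^(2*t) + 10*e^(t) + 25)
K′′′(t) = (-30*e^(2*t) + 150*e^(t))/(e^(3*t) + 15*e^(2*t) + 75*e^(t) + 125)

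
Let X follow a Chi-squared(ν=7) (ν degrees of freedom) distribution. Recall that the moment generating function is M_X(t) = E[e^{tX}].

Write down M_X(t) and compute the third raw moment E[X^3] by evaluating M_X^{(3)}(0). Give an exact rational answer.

E[X^3] = d^3M/dt^3 |_{t=0} = 693

M_X(t) = (1 - 2*t)^(-7/2)
dM/dt = 7/(16*t^4*√(1 - 2*t) - 32*t^3*√(1 - 2*t) + 24*t^2*√(1 - 2*t) - 8*t*√(1 - 2*t) + √(1 - 2*t))
d^2M/dt^2 = -63/(32*t^5*√(1 - 2*t) - 80*t^4*√(1 - 2*t) + 80*t^3*√(1 - 2*t) - 40*t^2*√(1 - 2*t) + 10*t*√(1 - 2*t) - √(1 - 2*t))
d^3M/dt^3 = 693/(64*t^6*√(1 - 2*t) - 192*t^5*√(1 - 2*t) + 240*t^4*√(1 - 2*t) - 160*t^3*√(1 - 2*t) + 60*t^2*√(1 - 2*t) - 12*t*√(1 - 2*t) + √(1 - 2*t))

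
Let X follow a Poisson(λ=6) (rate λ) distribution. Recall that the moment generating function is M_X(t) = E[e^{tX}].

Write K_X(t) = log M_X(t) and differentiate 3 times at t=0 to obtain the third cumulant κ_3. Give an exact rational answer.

M_X(t) = e^(6*e^(t) - 6)
K_X(t) = log M_X(t) = 6*e^(t) - 6
K^(3)(t) = 6*e^(t)

κ_3 = K^(3)(0) = 6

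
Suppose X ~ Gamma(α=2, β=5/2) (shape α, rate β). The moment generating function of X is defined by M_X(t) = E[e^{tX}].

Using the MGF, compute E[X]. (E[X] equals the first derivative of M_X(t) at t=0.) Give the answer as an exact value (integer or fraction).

E[X] = D[M](0) = 4/5

M_X(t) = 25/(4*(5/2 - t)^2)
D[M](t) = -100/(8*t^3 - 60*t^2 + 150*t - 125)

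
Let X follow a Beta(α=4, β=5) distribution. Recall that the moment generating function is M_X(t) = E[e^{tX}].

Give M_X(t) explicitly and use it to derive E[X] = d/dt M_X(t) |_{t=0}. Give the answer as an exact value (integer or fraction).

M_X(t) = ₁F₁(4; 9; t)
dM/dt = 4*₁F₁(5; 10; t)/9

E[X] = dM/dt |_{t=0} = 4/9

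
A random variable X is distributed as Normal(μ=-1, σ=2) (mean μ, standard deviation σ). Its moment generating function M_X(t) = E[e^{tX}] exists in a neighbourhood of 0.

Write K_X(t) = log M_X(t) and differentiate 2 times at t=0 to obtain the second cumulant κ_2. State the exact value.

κ_2 = D^2[K](0) = 4

M_X(t) = e^(2*t^2 - t)
K_X(t) = log M_X(t) = 2*t^2 - t
D^2[K](t) = 4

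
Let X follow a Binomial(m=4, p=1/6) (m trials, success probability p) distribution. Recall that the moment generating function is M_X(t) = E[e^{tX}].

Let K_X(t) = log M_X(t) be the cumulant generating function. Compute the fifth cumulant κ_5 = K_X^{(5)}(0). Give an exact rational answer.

M_X(t) = (e^(t)/6 + 5/6)^4
K_X(t) = log M_X(t) = 4*log(e^(t)/6 + 5/6)
dK/dt = 4*e^(t)/(e^(t) + 5)
d^2K/dt^2 = 20*e^(t)/(e^(2*t) + 10*e^(t) + 25)
d^3K/dt^3 = (-20*e^(2*t) + 100*e^(t))/(e^(3*t) + 15*e^(2*t) + 75*e^(t) + 125)
d^4K/dt^4 = (20*e^(3*t) - 400*e^(2*t) + 500*e^(t))/(e^(4*t) + 20*e^(3*t) + 150*e^(2*t) + 500*e^(t) + 625)
d^5K/dt^5 = (-20*e^(4*t) + 1100*e^(3*t) - 5500*e^(2*t) + 2500*e^(t))/(e^(5*t) + 25*e^(4*t) + 250*e^(3*t) + 1250*e^(2*t) + 3125*e^(t) + 3125)

κ_5 = d^5K/dt^5 |_{t=0} = -20/81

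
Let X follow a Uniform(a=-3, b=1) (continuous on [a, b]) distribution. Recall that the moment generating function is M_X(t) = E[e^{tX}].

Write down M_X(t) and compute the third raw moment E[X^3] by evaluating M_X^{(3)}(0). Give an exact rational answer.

M_X(t) = (e^(t) - e^(-3*t))/(4*t)
M′(t) = (t*e^(4*t) + 3*t - e^(4*t) + 1)*e^(-3*t)/(4*t^2)
M′′(t) = (t^2*e^(4*t) - 9*t^2 - 2*t*e^(4*t) - 6*t + 2*e^(4*t) - 2)*e^(-3*t)/(4*t^3)
M′′′(t) = (t^3*e^(4*t) + 27*t^3 - 3*t^2*e^(4*t) + 27*t^2 + 6*t*e^(4*t) + 18*t - 6*e^(4*t) + 6)*e^(-3*t)/(4*t^4)

E[X^3] = M′′′(0) = -5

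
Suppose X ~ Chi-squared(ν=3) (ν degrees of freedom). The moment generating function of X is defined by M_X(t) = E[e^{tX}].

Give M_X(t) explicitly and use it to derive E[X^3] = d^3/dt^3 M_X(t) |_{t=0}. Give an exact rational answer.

M_X(t) = (1 - 2*t)^(-3/2)
D^3[M](t) = 105/(16*t^4*√(1 - 2*t) - 32*t^3*√(1 - 2*t) + 24*t^2*√(1 - 2*t) - 8*t*√(1 - 2*t) + √(1 - 2*t))

E[X^3] = D^3[M](0) = 105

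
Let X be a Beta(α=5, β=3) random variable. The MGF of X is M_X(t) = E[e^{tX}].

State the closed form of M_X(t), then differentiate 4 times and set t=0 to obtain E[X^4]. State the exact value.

E[X^4] = M′′′′(0) = 7/33

M_X(t) = ₁F₁(5; 8; t)
M′(t) = 5*₁F₁(6; 9; t)/8
M′′(t) = 5*₁F₁(7; 10; t)/12
M′′′(t) = 7*₁F₁(8; 11; t)/24
M′′′′(t) = 7*₁F₁(9; 12; t)/33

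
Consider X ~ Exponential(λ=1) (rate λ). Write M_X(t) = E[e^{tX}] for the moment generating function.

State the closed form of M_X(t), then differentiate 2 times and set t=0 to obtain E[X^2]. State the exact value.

E[X^2] = d^2M/dt^2 |_{t=0} = 2

M_X(t) = 1/(1 - t)
dM/dt = 1/(t^2 - 2*t + 1)
d^2M/dt^2 = -2/(t^3 - 3*t^2 + 3*t - 1)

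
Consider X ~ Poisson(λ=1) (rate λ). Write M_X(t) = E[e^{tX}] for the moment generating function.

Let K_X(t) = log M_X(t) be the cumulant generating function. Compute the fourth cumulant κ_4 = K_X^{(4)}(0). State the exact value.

M_X(t) = e^(e^(t) - 1)
K_X(t) = log M_X(t) = e^(t) - 1
D^4[K](t) = e^(t)

κ_4 = D^4[K](0) = 1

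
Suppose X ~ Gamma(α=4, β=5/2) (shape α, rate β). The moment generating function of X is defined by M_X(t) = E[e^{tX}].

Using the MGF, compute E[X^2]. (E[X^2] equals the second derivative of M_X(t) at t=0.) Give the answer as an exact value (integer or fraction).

E[X^2] = M′′(0) = 16/5

M_X(t) = 625/(16*(5/2 - t)^4)
M′(t) = -5000/(32*t^5 - 400*t^4 + 2000*t^3 - 5000*t^2 + 6250*t - 3125)
M′′(t) = 50000/(64*t^6 - 960*t^5 + 6000*t^4 - 20000*t^3 + 37500*t^2 - 37500*t + 15625)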